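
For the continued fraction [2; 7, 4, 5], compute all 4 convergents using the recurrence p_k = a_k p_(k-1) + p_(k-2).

2/1, 15/7, 62/29, 325/152

Using the convergent recurrence p_i = a_i*p_{i-1} + p_{i-2}, q_i = a_i*q_{i-1} + q_{i-2} with p_{-2}=0, p_{-1}=1, q_{-2}=1, q_{-1}=0:
  i=0: a_0=2, p_0 = 2*1 + 0 = 2, q_0 = 2*0 + 1 = 1.
  i=1: a_1=7, p_1 = 7*2 + 1 = 15, q_1 = 7*1 + 0 = 7.
  i=2: a_2=4, p_2 = 4*15 + 2 = 62, q_2 = 4*7 + 1 = 29.
  i=3: a_3=5, p_3 = 5*62 + 15 = 325, q_3 = 5*29 + 7 = 152.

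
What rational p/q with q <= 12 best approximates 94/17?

Expand x = 94/17 as a continued fraction with the Euclidean algorithm:
  94 = 5*17 + 9, so a_0 = 5.
  17 = 1*9 + 8, so a_1 = 1.
  9 = 1*8 + 1, so a_2 = 1.
  8 = 8*1 + 0, so a_3 = 8.
so x = [5; 1, 1, 8].
Convergents (p_i = a_i*p_{i-1} + p_{i-2}, q_i = a_i*q_{i-1} + q_{i-2} with p_{-2}=0, p_{-1}=1, q_{-2}=1, q_{-1}=0), until the denominator exceeds 12:
  i=0: a_0=5, p_0 = 5*1 + 0 = 5, q_0 = 5*0 + 1 = 1.
  i=1: a_1=1, p_1 = 1*5 + 1 = 6, q_1 = 1*1 + 0 = 1.
  i=2: a_2=1, p_2 = 1*6 + 5 = 11, q_2 = 1*1 + 1 = 2.
  i=3: a_3=8, p_3 = 8*11 + 6 = 94, q_3 = 8*2 + 1 = 17.
q_3 = 17 > 12, so the last convergent with denominator <= 12 is p_2/q_2 = 11/2.
The closest fraction with denominator <= 12 is either p_2/q_2 or the intermediate fraction (k*p_2 + p_1)/(k*q_2 + q_1) with the largest k >= 1 whose denominator stays <= 12; these approach x as k grows, and every other convergent or intermediate fraction in range is farther away.
Largest k: floor((12 - q_1)/q_2) = floor((12 - 1)/2) = 5.
That gives (5*11 + 6)/(5*2 + 1) = 61/11.
Compare the errors: |x - 11/2| = |94*2 - 11*17|/(17*2) = 1/34, and |x - 61/11| = |94*11 - 61*17|/(17*11) = 3/187.
Cross-multiplying, 3*34 = 102 < 187 = 1*187, so 3/187 is smaller: the intermediate fraction 61/11 is closer to x than 11/2.

61/11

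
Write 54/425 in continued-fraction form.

Run the Euclidean algorithm on 54 and 425; the successive quotients are the partial quotients a_0, a_1, ... (each step inverts the fractional part left over by the previous one):
  54 = 0*425 + 54, so a_0 = 0.
  425 = 7*54 + 47, so a_1 = 7.
  54 = 1*47 + 7, so a_2 = 1.
  47 = 6*7 + 5, so a_3 = 6.
  7 = 1*5 + 2, so a_4 = 1.
  5 = 2*2 + 1, so a_5 = 2.
  2 = 2*1 + 0, so a_6 = 2.
The remainder reaches 0 after 7 divisions, so the expansion has 7 partial quotients, read off in order.

[0; 7, 1, 6, 1, 2, 2]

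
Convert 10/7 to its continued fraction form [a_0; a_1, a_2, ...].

[1; 2, 3]

Run the Euclidean algorithm on 10 and 7; the successive quotients are the partial quotients a_0, a_1, ... (each step inverts the fractional part left over by the previous one):
  10 = 1*7 + 3, so a_0 = 1.
  7 = 2*3 + 1, so a_1 = 2.
  3 = 3*1 + 0, so a_2 = 3.
The remainder reaches 0 after 3 divisions, so the expansion has 3 partial quotients, read off in order.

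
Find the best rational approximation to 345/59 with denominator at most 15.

76/13

Expand x = 345/59 as a continued fraction with the Euclidean algorithm:
  345 = 5*59 + 50, so a_0 = 5.
  59 = 1*50 + 9, so a_1 = 1.
  50 = 5*9 + 5, so a_2 = 5.
  9 = 1*5 + 4, so a_3 = 1.
  5 = 1*4 + 1, so a_4 = 1.
  4 = 4*1 + 0, so a_5 = 4.
so x = [5; 1, 5, 1, 1, 4].
Convergents (p_i = a_i*p_{i-1} + p_{i-2}, q_i = a_i*q_{i-1} + q_{i-2} with p_{-2}=0, p_{-1}=1, q_{-2}=1, q_{-1}=0), until the denominator exceeds 15:
  i=0: a_0=5, p_0 = 5*1 + 0 = 5, q_0 = 5*0 + 1 = 1.
  i=1: a_1=1, p_1 = 1*5 + 1 = 6, q_1 = 1*1 + 0 = 1.
  i=2: a_2=5, p_2 = 5*6 + 5 = 35, q_2 = 5*1 + 1 = 6.
  i=3: a_3=1, p_3 = 1*35 + 6 = 41, q_3 = 1*6 + 1 = 7.
  i=4: a_4=1, p_4 = 1*41 + 35 = 76, q_4 = 1*7 + 6 = 13.
  i=5: a_5=4, p_5 = 4*76 + 41 = 345, q_5 = 4*13 + 7 = 59.
q_5 = 59 > 15, so the last convergent with denominator <= 15 is p_4/q_4 = 76/13.
The closest fraction with denominator <= 15 is either p_4/q_4 or the intermediate fraction (k*p_4 + p_3)/(k*q_4 + q_3) with the largest k >= 1 whose denominator stays <= 15; these approach x as k grows, and every other convergent or intermediate fraction in range is farther away.
Largest k: floor((15 - q_3)/q_4) = floor((15 - 7)/13) = 0.
Since k = 0, no intermediate fraction beyond p_4/q_4 has denominator <= 15, so the convergent 76/13 is the closest (its error is |345*13 - 76*59|/(59*13) = 1/767).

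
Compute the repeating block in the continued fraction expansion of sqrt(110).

[10; (2, 20)]

Write x_i = (sqrt(110) + m_i)/d_i with (m_0, d_0) = (0, 1). a_0 = floor(sqrt(110)) = 10, since 10^2 = 100 <= 110 < 121 = 11^2.
Iterate m_{i+1} = d_i*a_i - m_i, d_{i+1} = (110 - m_{i+1}^2)/d_i, a_{i+1} = floor((a_0 + m_{i+1})/d_{i+1}):
  m_1 = 1*10 - 0 = 10, d_1 = (110 - 10^2)/1 = 10/1 = 10, a_1 = floor((10 + 10)/10) = 2.
  m_2 = 10*2 - 10 = 10, d_2 = (110 - 10^2)/10 = 10/10 = 1, a_2 = floor((10 + 10)/1) = 20.
  m_3 = 1*20 - 10 = 10, d_3 = (110 - 10^2)/1 = 10/1 = 10: (m_3, d_3) = (m_1, d_1) = (10, 10), so from here the quotients repeat a_1, a_2; the period length is 2.
Hence the expansion of sqrt(110) is a_0 = 10 followed by the repeating block 2, 20 (period 2).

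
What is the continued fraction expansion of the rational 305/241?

[1; 3, 1, 3, 3, 1, 3]

Run the Euclidean algorithm on 305 and 241; the successive quotients are the partial quotients a_0, a_1, ... (each step inverts the fractional part left over by the previous one):
  305 = 1*241 + 64, so a_0 = 1.
  241 = 3*64 + 49, so a_1 = 3.
  64 = 1*49 + 15, so a_2 = 1.
  49 = 3*15 + 4, so a_3 = 3.
  15 = 3*4 + 3, so a_4 = 3.
  4 = 1*3 + 1, so a_5 = 1.
  3 = 3*1 + 0, so a_6 = 3.
The remainder reaches 0 after 7 divisions, so the expansion has 7 partial quotients, read off in order.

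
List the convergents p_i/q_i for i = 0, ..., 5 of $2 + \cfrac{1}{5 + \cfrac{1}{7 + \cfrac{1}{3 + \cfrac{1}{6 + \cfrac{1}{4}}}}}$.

Using the convergent recurrence p_i = a_i*p_{i-1} + p_{i-2}, q_i = a_i*q_{i-1} + q_{i-2} with p_{-2}=0, p_{-1}=1, q_{-2}=1, q_{-1}=0:
  i=0: a_0=2, p_0 = 2*1 + 0 = 2, q_0 = 2*0 + 1 = 1.
  i=1: a_1=5, p_1 = 5*2 + 1 = 11, q_1 = 5*1 + 0 = 5.
  i=2: a_2=7, p_2 = 7*11 + 2 = 79, q_2 = 7*5 + 1 = 36.
  i=3: a_3=3, p_3 = 3*79 + 11 = 248, q_3 = 3*36 + 5 = 113.
  i=4: a_4=6, p_4 = 6*248 + 79 = 1567, q_4 = 6*113 + 36 = 714.
  i=5: a_5=4, p_5 = 4*1567 + 248 = 6516, q_5 = 4*714 + 113 = 2969.

2/1, 11/5, 79/36, 248/113, 1567/714, 6516/2969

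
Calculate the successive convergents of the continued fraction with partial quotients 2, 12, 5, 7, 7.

Using the convergent recurrence p_i = a_i*p_{i-1} + p_{i-2}, q_i = a_i*q_{i-1} + q_{i-2} with p_{-2}=0, p_{-1}=1, q_{-2}=1, q_{-1}=0:
  i=0: a_0=2, p_0 = 2*1 + 0 = 2, q_0 = 2*0 + 1 = 1.
  i=1: a_1=12, p_1 = 12*2 + 1 = 25, q_1 = 12*1 + 0 = 12.
  i=2: a_2=5, p_2 = 5*25 + 2 = 127, q_2 = 5*12 + 1 = 61.
  i=3: a_3=7, p_3 = 7*127 + 25 = 914, q_3 = 7*61 + 12 = 439.
  i=4: a_4=7, p_4 = 7*914 + 127 = 6525, q_4 = 7*439 + 61 = 3134.

2/1, 25/12, 127/61, 914/439, 6525/3134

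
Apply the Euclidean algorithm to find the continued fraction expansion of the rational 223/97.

[2; 3, 2, 1, 9]

Run the Euclidean algorithm on 223 and 97; the successive quotients are the partial quotients a_0, a_1, ... (each step inverts the fractional part left over by the previous one):
  223 = 2*97 + 29, so a_0 = 2.
  97 = 3*29 + 10, so a_1 = 3.
  29 = 2*10 + 9, so a_2 = 2.
  10 = 1*9 + 1, so a_3 = 1.
  9 = 9*1 + 0, so a_4 = 9.
The remainder reaches 0 after 5 divisions, so the expansion has 5 partial quotients, read off in order.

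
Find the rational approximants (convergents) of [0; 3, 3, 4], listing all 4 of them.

Using the convergent recurrence p_i = a_i*p_{i-1} + p_{i-2}, q_i = a_i*q_{i-1} + q_{i-2} with p_{-2}=0, p_{-1}=1, q_{-2}=1, q_{-1}=0:
  i=0: a_0=0, p_0 = 0*1 + 0 = 0, q_0 = 0*0 + 1 = 1.
  i=1: a_1=3, p_1 = 3*0 + 1 = 1, q_1 = 3*1 + 0 = 3.
  i=2: a_2=3, p_2 = 3*1 + 0 = 3, q_2 = 3*3 + 1 = 10.
  i=3: a_3=4, p_3 = 4*3 + 1 = 13, q_3 = 4*10 + 3 = 43.

0/1, 1/3, 3/10, 13/43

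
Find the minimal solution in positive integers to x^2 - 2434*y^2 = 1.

First expand sqrt(2434) as a continued fraction. With x_i = (sqrt(2434) + m_i)/d_i and (m_0, d_0) = (0, 1): a_0 = floor(sqrt(2434)) = 49, since 49^2 = 2401 <= 2434 < 2500 = 50^2.
Iterate m_{i+1} = d_i*a_i - m_i, d_{i+1} = (2434 - m_{i+1}^2)/d_i, a_{i+1} = floor((a_0 + m_{i+1})/d_{i+1}):
  m_1 = 1*49 - 0 = 49, d_1 = (2434 - 49^2)/1 = 33/1 = 33, a_1 = floor((49 + 49)/33) = 2.
  m_2 = 33*2 - 49 = 17, d_2 = (2434 - 17^2)/33 = 2145/33 = 65, a_2 = floor((49 + 17)/65) = 1.
  m_3 = 65*1 - 17 = 48, d_3 = (2434 - 48^2)/65 = 130/65 = 2, a_3 = floor((49 + 48)/2) = 48.
  m_4 = 2*48 - 48 = 48, d_4 = (2434 - 48^2)/2 = 130/2 = 65, a_4 = floor((49 + 48)/65) = 1.
  m_5 = 65*1 - 48 = 17, d_5 = (2434 - 17^2)/65 = 2145/65 = 33, a_5 = floor((49 + 17)/33) = 2.
  m_6 = 33*2 - 17 = 49, d_6 = (2434 - 49^2)/33 = 33/33 = 1, a_6 = floor((49 + 49)/1) = 98.
  m_7 = 1*98 - 49 = 49, d_7 = (2434 - 49^2)/1 = 33/1 = 33: (m_7, d_7) = (m_1, d_1) = (49, 33), so from here the quotients repeat a_1, ..., a_6; the period length is 6.
So sqrt(2434) = [49; (2, 1, 48, 1, 2, 98)] with period length k = 6.
k is even, so the fundamental solution of x^2 - 2434y^2 = 1 is (p_{k-1}, q_{k-1}) = (p_5, q_5); compute convergents through index 5.
Convergents (p_i = a_i*p_{i-1} + p_{i-2}, q_i = a_i*q_{i-1} + q_{i-2} with p_{-2}=0, p_{-1}=1, q_{-2}=1, q_{-1}=0):
  i=0: a_0=49, p_0 = 49*1 + 0 = 49, q_0 = 49*0 + 1 = 1.
  i=1: a_1=2, p_1 = 2*49 + 1 = 99, q_1 = 2*1 + 0 = 2.
  i=2: a_2=1, p_2 = 1*99 + 49 = 148, q_2 = 1*2 + 1 = 3.
  i=3: a_3=48, p_3 = 48*148 + 99 = 7203, q_3 = 48*3 + 2 = 146.
  i=4: a_4=1, p_4 = 1*7203 + 148 = 7351, q_4 = 1*146 + 3 = 149.
  i=5: a_5=2, p_5 = 2*7351 + 7203 = 21905, q_5 = 2*149 + 146 = 444.
Check: 21905^2 - 2434*444^2 = 479829025 - 479829024 = 1, so (x, y) = (21905, 444) solves the equation, and by the theorem it is the least positive solution.

(x, y) = (21905, 444)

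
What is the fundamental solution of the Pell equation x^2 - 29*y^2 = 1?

(x, y) = (9801, 1820)

First expand sqrt(29) as a continued fraction. With x_i = (sqrt(29) + m_i)/d_i and (m_0, d_0) = (0, 1): a_0 = floor(sqrt(29)) = 5, since 5^2 = 25 <= 29 < 36 = 6^2.
Iterate m_{i+1} = d_i*a_i - m_i, d_{i+1} = (29 - m_{i+1}^2)/d_i, a_{i+1} = floor((a_0 + m_{i+1})/d_{i+1}):
  m_1 = 1*5 - 0 = 5, d_1 = (29 - 5^2)/1 = 4/1 = 4, a_1 = floor((5 + 5)/4) = 2.
  m_2 = 4*2 - 5 = 3, d_2 = (29 - 3^2)/4 = 20/4 = 5, a_2 = floor((5 + 3)/5) = 1.
  m_3 = 5*1 - 3 = 2, d_3 = (29 - 2^2)/5 = 25/5 = 5, a_3 = floor((5 + 2)/5) = 1.
  m_4 = 5*1 - 2 = 3, d_4 = (29 - 3^2)/5 = 20/5 = 4, a_4 = floor((5 + 3)/4) = 2.
  m_5 = 4*2 - 3 = 5, d_5 = (29 - 5^2)/4 = 4/4 = 1, a_5 = floor((5 + 5)/1) = 10.
  m_6 = 1*10 - 5 = 5, d_6 = (29 - 5^2)/1 = 4/1 = 4: (m_6, d_6) = (m_1, d_1) = (5, 4), so from here the quotients repeat a_1, ..., a_5; the period length is 5.
So sqrt(29) = [5; (2, 1, 1, 2, 10)] with period length k = 5.
k is odd, so (p_{k-1}, q_{k-1}) only solves x^2 - 29y^2 = -1 and the fundamental solution of x^2 - 29y^2 = 1 is (p_{2k-1}, q_{2k-1}) = (p_9, q_9); compute convergents through index 9, running through the period twice.
Convergents (p_i = a_i*p_{i-1} + p_{i-2}, q_i = a_i*q_{i-1} + q_{i-2} with p_{-2}=0, p_{-1}=1, q_{-2}=1, q_{-1}=0):
  i=0: a_0=5, p_0 = 5*1 + 0 = 5, q_0 = 5*0 + 1 = 1.
  i=1: a_1=2, p_1 = 2*5 + 1 = 11, q_1 = 2*1 + 0 = 2.
  i=2: a_2=1, p_2 = 1*11 + 5 = 16, q_2 = 1*2 + 1 = 3.
  i=3: a_3=1, p_3 = 1*16 + 11 = 27, q_3 = 1*3 + 2 = 5.
  i=4: a_4=2, p_4 = 2*27 + 16 = 70, q_4 = 2*5 + 3 = 13.
  i=5: a_5=10, p_5 = 10*70 + 27 = 727, q_5 = 10*13 + 5 = 135.
  i=6: a_6=2, p_6 = 2*727 + 70 = 1524, q_6 = 2*135 + 13 = 283.
  i=7: a_7=1, p_7 = 1*1524 + 727 = 2251, q_7 = 1*283 + 135 = 418.
  i=8: a_8=1, p_8 = 1*2251 + 1524 = 3775, q_8 = 1*418 + 283 = 701.
  i=9: a_9=2, p_9 = 2*3775 + 2251 = 9801, q_9 = 2*701 + 418 = 1820.
Indeed p_4^2 - 29*q_4^2 = 4900 - 4901 = -1, not +1.
Check: 9801^2 - 29*1820^2 = 96059601 - 96059600 = 1, so (x, y) = (9801, 1820) solves the equation, and by the theorem it is the least positive solution.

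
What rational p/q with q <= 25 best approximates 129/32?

101/25

Expand x = 129/32 as a continued fraction with the Euclidean algorithm:
  129 = 4*32 + 1, so a_0 = 4.
  32 = 32*1 + 0, so a_1 = 32.
so x = [4; 32].
Convergents (p_i = a_i*p_{i-1} + p_{i-2}, q_i = a_i*q_{i-1} + q_{i-2} with p_{-2}=0, p_{-1}=1, q_{-2}=1, q_{-1}=0), until the denominator exceeds 25:
  i=0: a_0=4, p_0 = 4*1 + 0 = 4, q_0 = 4*0 + 1 = 1.
  i=1: a_1=32, p_1 = 32*4 + 1 = 129, q_1 = 32*1 + 0 = 32.
q_1 = 32 > 25, so the last convergent with denominator <= 25 is p_0/q_0 = 4/1.
The closest fraction with denominator <= 25 is either p_0/q_0 or the intermediate fraction (k*p_0 + p_{-1})/(k*q_0 + q_{-1}) with the largest k >= 1 whose denominator stays <= 25; these approach x as k grows, and every other convergent or intermediate fraction in range is farther away.
Largest k: floor((25 - q_{-1})/q_0) = floor((25 - 0)/1) = 25 (using the seeds p_{-1} = 1, q_{-1} = 0).
That gives (25*4 + 1)/(25*1 + 0) = 101/25.
Compare the errors: |x - 4/1| = |129*1 - 4*32|/(32*1) = 1/32, and |x - 101/25| = |129*25 - 101*32|/(32*25) = 7/800.
Cross-multiplying, 7*32 = 224 < 800 = 1*800, so 7/800 is smaller: the intermediate fraction 101/25 is closer to x than 4/1.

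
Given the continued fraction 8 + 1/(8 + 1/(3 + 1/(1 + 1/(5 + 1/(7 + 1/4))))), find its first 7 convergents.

8/1, 65/8, 203/25, 268/33, 1543/190, 11069/1363, 45819/5642

Using the convergent recurrence p_i = a_i*p_{i-1} + p_{i-2}, q_i = a_i*q_{i-1} + q_{i-2} with p_{-2}=0, p_{-1}=1, q_{-2}=1, q_{-1}=0:
  i=0: a_0=8, p_0 = 8*1 + 0 = 8, q_0 = 8*0 + 1 = 1.
  i=1: a_1=8, p_1 = 8*8 + 1 = 65, q_1 = 8*1 + 0 = 8.
  i=2: a_2=3, p_2 = 3*65 + 8 = 203, q_2 = 3*8 + 1 = 25.
  i=3: a_3=1, p_3 = 1*203 + 65 = 268, q_3 = 1*25 + 8 = 33.
  i=4: a_4=5, p_4 = 5*268 + 203 = 1543, q_4 = 5*33 + 25 = 190.
  i=5: a_5=7, p_5 = 7*1543 + 268 = 11069, q_5 = 7*190 + 33 = 1363.
  i=6: a_6=4, p_6 = 4*11069 + 1543 = 45819, q_6 = 4*1363 + 190 = 5642.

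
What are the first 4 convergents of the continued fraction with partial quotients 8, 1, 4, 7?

8/1, 9/1, 44/5, 317/36

Using the convergent recurrence p_i = a_i*p_{i-1} + p_{i-2}, q_i = a_i*q_{i-1} + q_{i-2} with p_{-2}=0, p_{-1}=1, q_{-2}=1, q_{-1}=0:
  i=0: a_0=8, p_0 = 8*1 + 0 = 8, q_0 = 8*0 + 1 = 1.
  i=1: a_1=1, p_1 = 1*8 + 1 = 9, q_1 = 1*1 + 0 = 1.
  i=2: a_2=4, p_2 = 4*9 + 8 = 44, q_2 = 4*1 + 1 = 5.
  i=3: a_3=7, p_3 = 7*44 + 9 = 317, q_3 = 7*5 + 1 = 36.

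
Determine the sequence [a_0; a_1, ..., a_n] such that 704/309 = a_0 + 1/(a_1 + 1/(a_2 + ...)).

[2; 3, 1, 1, 2, 5, 3]

Run the Euclidean algorithm on 704 and 309; the successive quotients are the partial quotients a_0, a_1, ... (each step inverts the fractional part left over by the previous one):
  704 = 2*309 + 86, so a_0 = 2.
  309 = 3*86 + 51, so a_1 = 3.
  86 = 1*51 + 35, so a_2 = 1.
  51 = 1*35 + 16, so a_3 = 1.
  35 = 2*16 + 3, so a_4 = 2.
  16 = 5*3 + 1, so a_5 = 5.
  3 = 3*1 + 0, so a_6 = 3.
The remainder reaches 0 after 7 divisions, so the expansion has 7 partial quotients, read off in order.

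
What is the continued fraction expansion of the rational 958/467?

Run the Euclidean algorithm on 958 and 467; the successive quotients are the partial quotients a_0, a_1, ... (each step inverts the fractional part left over by the previous one):
  958 = 2*467 + 24, so a_0 = 2.
  467 = 19*24 + 11, so a_1 = 19.
  24 = 2*11 + 2, so a_2 = 2.
  11 = 5*2 + 1, so a_3 = 5.
  2 = 2*1 + 0, so a_4 = 2.
The remainder reaches 0 after 5 divisions, so the expansion has 5 partial quotients, read off in order.

[2; 19, 2, 5, 2]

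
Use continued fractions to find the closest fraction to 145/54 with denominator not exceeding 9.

8/3

Expand x = 145/54 as a continued fraction with the Euclidean algorithm:
  145 = 2*54 + 37, so a_0 = 2.
  54 = 1*37 + 17, so a_1 = 1.
  37 = 2*17 + 3, so a_2 = 2.
  17 = 5*3 + 2, so a_3 = 5.
  3 = 1*2 + 1, so a_4 = 1.
  2 = 2*1 + 0, so a_5 = 2.
so x = [2; 1, 2, 5, 1, 2].
Convergents (p_i = a_i*p_{i-1} + p_{i-2}, q_i = a_i*q_{i-1} + q_{i-2} with p_{-2}=0, p_{-1}=1, q_{-2}=1, q_{-1}=0), until the denominator exceeds 9:
  i=0: a_0=2, p_0 = 2*1 + 0 = 2, q_0 = 2*0 + 1 = 1.
  i=1: a_1=1, p_1 = 1*2 + 1 = 3, q_1 = 1*1 + 0 = 1.
  i=2: a_2=2, p_2 = 2*3 + 2 = 8, q_2 = 2*1 + 1 = 3.
  i=3: a_3=5, p_3 = 5*8 + 3 = 43, q_3 = 5*3 + 1 = 16.
q_3 = 16 > 9, so the last convergent with denominator <= 9 is p_2/q_2 = 8/3.
The closest fraction with denominator <= 9 is either p_2/q_2 or the intermediate fraction (k*p_2 + p_1)/(k*q_2 + q_1) with the largest k >= 1 whose denominator stays <= 9; these approach x as k grows, and every other convergent or intermediate fraction in range is farther away.
Largest k: floor((9 - q_1)/q_2) = floor((9 - 1)/3) = 2.
That gives (2*8 + 3)/(2*3 + 1) = 19/7.
Compare the errors: |x - 8/3| = |145*3 - 8*54|/(54*3) = 3/162, and |x - 19/7| = |145*7 - 19*54|/(54*7) = 11/378.
Cross-multiplying, 3*378 = 1134 < 1782 = 11*162, so 3/162 is smaller: the convergent 8/3 is closer to x than 19/7.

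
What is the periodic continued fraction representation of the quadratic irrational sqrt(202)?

[14; (4, 1, 2, 2, 1, 4, 28)]

Write x_i = (sqrt(202) + m_i)/d_i with (m_0, d_0) = (0, 1). a_0 = floor(sqrt(202)) = 14, since 14^2 = 196 <= 202 < 225 = 15^2.
Iterate m_{i+1} = d_i*a_i - m_i, d_{i+1} = (202 - m_{i+1}^2)/d_i, a_{i+1} = floor((a_0 + m_{i+1})/d_{i+1}):
  m_1 = 1*14 - 0 = 14, d_1 = (202 - 14^2)/1 = 6/1 = 6, a_1 = floor((14 + 14)/6) = 4.
  m_2 = 6*4 - 14 = 10, d_2 = (202 - 10^2)/6 = 102/6 = 17, a_2 = floor((14 + 10)/17) = 1.
  m_3 = 17*1 - 10 = 7, d_3 = (202 - 7^2)/17 = 153/17 = 9, a_3 = floor((14 + 7)/9) = 2.
  m_4 = 9*2 - 7 = 11, d_4 = (202 - 11^2)/9 = 81/9 = 9, a_4 = floor((14 + 11)/9) = 2.
  m_5 = 9*2 - 11 = 7, d_5 = (202 - 7^2)/9 = 153/9 = 17, a_5 = floor((14 + 7)/17) = 1.
  m_6 = 17*1 - 7 = 10, d_6 = (202 - 10^2)/17 = 102/17 = 6, a_6 = floor((14 + 10)/6) = 4.
  m_7 = 6*4 - 10 = 14, d_7 = (202 - 14^2)/6 = 6/6 = 1, a_7 = floor((14 + 14)/1) = 28.
  m_8 = 1*28 - 14 = 14, d_8 = (202 - 14^2)/1 = 6/1 = 6: (m_8, d_8) = (m_1, d_1) = (14, 6), so from here the quotients repeat a_1, ..., a_7; the period length is 7.
Hence the expansion of sqrt(202) is a_0 = 14 followed by the repeating block 4, 1, 2, 2, 1, 4, 28 (period 7).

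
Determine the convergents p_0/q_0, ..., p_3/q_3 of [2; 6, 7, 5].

2/1, 13/6, 93/43, 478/221

Using the convergent recurrence p_i = a_i*p_{i-1} + p_{i-2}, q_i = a_i*q_{i-1} + q_{i-2} with p_{-2}=0, p_{-1}=1, q_{-2}=1, q_{-1}=0:
  i=0: a_0=2, p_0 = 2*1 + 0 = 2, q_0 = 2*0 + 1 = 1.
  i=1: a_1=6, p_1 = 6*2 + 1 = 13, q_1 = 6*1 + 0 = 6.
  i=2: a_2=7, p_2 = 7*13 + 2 = 93, q_2 = 7*6 + 1 = 43.
  i=3: a_3=5, p_3 = 5*93 + 13 = 478, q_3 = 5*43 + 6 = 221.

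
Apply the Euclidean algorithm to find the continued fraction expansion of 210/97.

Run the Euclidean algorithm on 210 and 97; the successive quotients are the partial quotients a_0, a_1, ... (each step inverts the fractional part left over by the previous one):
  210 = 2*97 + 16, so a_0 = 2.
  97 = 6*16 + 1, so a_1 = 6.
  16 = 16*1 + 0, so a_2 = 16.
The remainder reaches 0 after 3 divisions, so the expansion has 3 partial quotients, read off in order.

[2; 6, 16]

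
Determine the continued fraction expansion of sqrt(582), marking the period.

[24; (8, 48)]

Write x_i = (sqrt(582) + m_i)/d_i with (m_0, d_0) = (0, 1). a_0 = floor(sqrt(582)) = 24, since 24^2 = 576 <= 582 < 625 = 25^2.
Iterate m_{i+1} = d_i*a_i - m_i, d_{i+1} = (582 - m_{i+1}^2)/d_i, a_{i+1} = floor((a_0 + m_{i+1})/d_{i+1}):
  m_1 = 1*24 - 0 = 24, d_1 = (582 - 24^2)/1 = 6/1 = 6, a_1 = floor((24 + 24)/6) = 8.
  m_2 = 6*8 - 24 = 24, d_2 = (582 - 24^2)/6 = 6/6 = 1, a_2 = floor((24 + 24)/1) = 48.
  m_3 = 1*48 - 24 = 24, d_3 = (582 - 24^2)/1 = 6/1 = 6: (m_3, d_3) = (m_1, d_1) = (24, 6), so from here the quotients repeat a_1, a_2; the period length is 2.
Hence the expansion of sqrt(582) is a_0 = 24 followed by the repeating block 8, 48 (period 2).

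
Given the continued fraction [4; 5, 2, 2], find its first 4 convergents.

4/1, 21/5, 46/11, 113/27

Using the convergent recurrence p_i = a_i*p_{i-1} + p_{i-2}, q_i = a_i*q_{i-1} + q_{i-2} with p_{-2}=0, p_{-1}=1, q_{-2}=1, q_{-1}=0:
  i=0: a_0=4, p_0 = 4*1 + 0 = 4, q_0 = 4*0 + 1 = 1.
  i=1: a_1=5, p_1 = 5*4 + 1 = 21, q_1 = 5*1 + 0 = 5.
  i=2: a_2=2, p_2 = 2*21 + 4 = 46, q_2 = 2*5 + 1 = 11.
  i=3: a_3=2, p_3 = 2*46 + 21 = 113, q_3 = 2*11 + 5 = 27.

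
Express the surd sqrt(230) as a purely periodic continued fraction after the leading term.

[15; (6, 30)]

Write x_i = (sqrt(230) + m_i)/d_i with (m_0, d_0) = (0, 1). a_0 = floor(sqrt(230)) = 15, since 15^2 = 225 <= 230 < 256 = 16^2.
Iterate m_{i+1} = d_i*a_i - m_i, d_{i+1} = (230 - m_{i+1}^2)/d_i, a_{i+1} = floor((a_0 + m_{i+1})/d_{i+1}):
  m_1 = 1*15 - 0 = 15, d_1 = (230 - 15^2)/1 = 5/1 = 5, a_1 = floor((15 + 15)/5) = 6.
  m_2 = 5*6 - 15 = 15, d_2 = (230 - 15^2)/5 = 5/5 = 1, a_2 = floor((15 + 15)/1) = 30.
  m_3 = 1*30 - 15 = 15, d_3 = (230 - 15^2)/1 = 5/1 = 5: (m_3, d_3) = (m_1, d_1) = (15, 5), so from here the quotients repeat a_1, a_2; the period length is 2.
Hence the expansion of sqrt(230) is a_0 = 15 followed by the repeating block 6, 30 (period 2).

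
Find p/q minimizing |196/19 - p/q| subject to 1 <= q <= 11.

Expand x = 196/19 as a continued fraction with the Euclidean algorithm:
  196 = 10*19 + 6, so a_0 = 10.
  19 = 3*6 + 1, so a_1 = 3.
  6 = 6*1 + 0, so a_2 = 6.
so x = [10; 3, 6].
Convergents (p_i = a_i*p_{i-1} + p_{i-2}, q_i = a_i*q_{i-1} + q_{i-2} with p_{-2}=0, p_{-1}=1, q_{-2}=1, q_{-1}=0), until the denominator exceeds 11:
  i=0: a_0=10, p_0 = 10*1 + 0 = 10, q_0 = 10*0 + 1 = 1.
  i=1: a_1=3, p_1 = 3*10 + 1 = 31, q_1 = 3*1 + 0 = 3.
  i=2: a_2=6, p_2 = 6*31 + 10 = 196, q_2 = 6*3 + 1 = 19.
q_2 = 19 > 11, so the last convergent with denominator <= 11 is p_1/q_1 = 31/3.
The closest fraction with denominator <= 11 is either p_1/q_1 or the intermediate fraction (k*p_1 + p_0)/(k*q_1 + q_0) with the largest k >= 1 whose denominator stays <= 11; these approach x as k grows, and every other convergent or intermediate fraction in range is farther away.
Largest k: floor((11 - q_0)/q_1) = floor((11 - 1)/3) = 3.
That gives (3*31 + 10)/(3*3 + 1) = 103/10.
Compare the errors: |x - 31/3| = |196*3 - 31*19|/(19*3) = 1/57, and |x - 103/10| = |196*10 - 103*19|/(19*10) = 3/190.
Cross-multiplying, 3*57 = 171 < 190 = 1*190, so 3/190 is smaller: the intermediate fraction 103/10 is closer to x than 31/3.

103/10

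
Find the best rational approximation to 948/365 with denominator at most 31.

Expand x = 948/365 as a continued fraction with the Euclidean algorithm:
  948 = 2*365 + 218, so a_0 = 2.
  365 = 1*218 + 147, so a_1 = 1.
  218 = 1*147 + 71, so a_2 = 1.
  147 = 2*71 + 5, so a_3 = 2.
  71 = 14*5 + 1, so a_4 = 14.
  5 = 5*1 + 0, so a_5 = 5.
so x = [2; 1, 1, 2, 14, 5].
Convergents (p_i = a_i*p_{i-1} + p_{i-2}, q_i = a_i*q_{i-1} + q_{i-2} with p_{-2}=0, p_{-1}=1, q_{-2}=1, q_{-1}=0), until the denominator exceeds 31:
  i=0: a_0=2, p_0 = 2*1 + 0 = 2, q_0 = 2*0 + 1 = 1.
  i=1: a_1=1, p_1 = 1*2 + 1 = 3, q_1 = 1*1 + 0 = 1.
  i=2: a_2=1, p_2 = 1*3 + 2 = 5, q_2 = 1*1 + 1 = 2.
  i=3: a_3=2, p_3 = 2*5 + 3 = 13, q_3 = 2*2 + 1 = 5.
  i=4: a_4=14, p_4 = 14*13 + 5 = 187, q_4 = 14*5 + 2 = 72.
q_4 = 72 > 31, so the last convergent with denominator <= 31 is p_3/q_3 = 13/5.
The closest fraction with denominator <= 31 is either p_3/q_3 or the intermediate fraction (k*p_3 + p_2)/(k*q_3 + q_2) with the largest k >= 1 whose denominator stays <= 31; these approach x as k grows, and every other convergent or intermediate fraction in range is farther away.
Largest k: floor((31 - q_2)/q_3) = floor((31 - 2)/5) = 5.
That gives (5*13 + 5)/(5*5 + 2) = 70/27.
Compare the errors: |x - 13/5| = |948*5 - 13*365|/(365*5) = 5/1825, and |x - 70/27| = |948*27 - 70*365|/(365*27) = 46/9855.
Cross-multiplying, 5*9855 = 49275 < 83950 = 46*1825, so 5/1825 is smaller: the convergent 13/5 is closer to x than 70/27.

13/5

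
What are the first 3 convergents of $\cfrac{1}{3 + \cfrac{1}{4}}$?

Using the convergent recurrence p_i = a_i*p_{i-1} + p_{i-2}, q_i = a_i*q_{i-1} + q_{i-2} with p_{-2}=0, p_{-1}=1, q_{-2}=1, q_{-1}=0:
  i=0: a_0=0, p_0 = 0*1 + 0 = 0, q_0 = 0*0 + 1 = 1.
  i=1: a_1=3, p_1 = 3*0 + 1 = 1, q_1 = 3*1 + 0 = 3.
  i=2: a_2=4, p_2 = 4*1 + 0 = 4, q_2 = 4*3 + 1 = 13.

0/1, 1/3, 4/13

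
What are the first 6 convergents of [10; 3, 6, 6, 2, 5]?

10/1, 31/3, 196/19, 1207/117, 2610/253, 14257/1382

Using the convergent recurrence p_i = a_i*p_{i-1} + p_{i-2}, q_i = a_i*q_{i-1} + q_{i-2} with p_{-2}=0, p_{-1}=1, q_{-2}=1, q_{-1}=0:
  i=0: a_0=10, p_0 = 10*1 + 0 = 10, q_0 = 10*0 + 1 = 1.
  i=1: a_1=3, p_1 = 3*10 + 1 = 31, q_1 = 3*1 + 0 = 3.
  i=2: a_2=6, p_2 = 6*31 + 10 = 196, q_2 = 6*3 + 1 = 19.
  i=3: a_3=6, p_3 = 6*196 + 31 = 1207, q_3 = 6*19 + 3 = 117.
  i=4: a_4=2, p_4 = 2*1207 + 196 = 2610, q_4 = 2*117 + 19 = 253.
  i=5: a_5=5, p_5 = 5*2610 + 1207 = 14257, q_5 = 5*253 + 117 = 1382.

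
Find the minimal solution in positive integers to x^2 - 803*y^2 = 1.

(x, y) = (7226, 255)

First expand sqrt(803) as a continued fraction. With x_i = (sqrt(803) + m_i)/d_i and (m_0, d_0) = (0, 1): a_0 = floor(sqrt(803)) = 28, since 28^2 = 784 <= 803 < 841 = 29^2.
Iterate m_{i+1} = d_i*a_i - m_i, d_{i+1} = (803 - m_{i+1}^2)/d_i, a_{i+1} = floor((a_0 + m_{i+1})/d_{i+1}):
  m_1 = 1*28 - 0 = 28, d_1 = (803 - 28^2)/1 = 19/1 = 19, a_1 = floor((28 + 28)/19) = 2.
  m_2 = 19*2 - 28 = 10, d_2 = (803 - 10^2)/19 = 703/19 = 37, a_2 = floor((28 + 10)/37) = 1.
  m_3 = 37*1 - 10 = 27, d_3 = (803 - 27^2)/37 = 74/37 = 2, a_3 = floor((28 + 27)/2) = 27.
  m_4 = 2*27 - 27 = 27, d_4 = (803 - 27^2)/2 = 74/2 = 37, a_4 = floor((28 + 27)/37) = 1.
  m_5 = 37*1 - 27 = 10, d_5 = (803 - 10^2)/37 = 703/37 = 19, a_5 = floor((28 + 10)/19) = 2.
  m_6 = 19*2 - 10 = 28, d_6 = (803 - 28^2)/19 = 19/19 = 1, a_6 = floor((28 + 28)/1) = 56.
  m_7 = 1*56 - 28 = 28, d_7 = (803 - 28^2)/1 = 19/1 = 19: (m_7, d_7) = (m_1, d_1) = (28, 19), so from here the quotients repeat a_1, ..., a_6; the period length is 6.
So sqrt(803) = [28; (2, 1, 27, 1, 2, 56)] with period length k = 6.
k is even, so the fundamental solution of x^2 - 803y^2 = 1 is (p_{k-1}, q_{k-1}) = (p_5, q_5); compute convergents through index 5.
Convergents (p_i = a_i*p_{i-1} + p_{i-2}, q_i = a_i*q_{i-1} + q_{i-2} with p_{-2}=0, p_{-1}=1, q_{-2}=1, q_{-1}=0):
  i=0: a_0=28, p_0 = 28*1 + 0 = 28, q_0 = 28*0 + 1 = 1.
  i=1: a_1=2, p_1 = 2*28 + 1 = 57, q_1 = 2*1 + 0 = 2.
  i=2: a_2=1, p_2 = 1*57 + 28 = 85, q_2 = 1*2 + 1 = 3.
  i=3: a_3=27, p_3 = 27*85 + 57 = 2352, q_3 = 27*3 + 2 = 83.
  i=4: a_4=1, p_4 = 1*2352 + 85 = 2437, q_4 = 1*83 + 3 = 86.
  i=5: a_5=2, p_5 = 2*2437 + 2352 = 7226, q_5 = 2*86 + 83 = 255.
Check: 7226^2 - 803*255^2 = 52215076 - 52215075 = 1, so (x, y) = (7226, 255) solves the equation, and by the theorem it is the least positive solution.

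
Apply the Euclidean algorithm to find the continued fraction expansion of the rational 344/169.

[2; 28, 6]

Run the Euclidean algorithm on 344 and 169; the successive quotients are the partial quotients a_0, a_1, ... (each step inverts the fractional part left over by the previous one):
  344 = 2*169 + 6, so a_0 = 2.
  169 = 28*6 + 1, so a_1 = 28.
  6 = 6*1 + 0, so a_2 = 6.
The remainder reaches 0 after 3 divisions, so the expansion has 3 partial quotients, read off in order.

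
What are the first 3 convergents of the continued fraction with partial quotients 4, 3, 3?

Using the convergent recurrence p_i = a_i*p_{i-1} + p_{i-2}, q_i = a_i*q_{i-1} + q_{i-2} with p_{-2}=0, p_{-1}=1, q_{-2}=1, q_{-1}=0:
  i=0: a_0=4, p_0 = 4*1 + 0 = 4, q_0 = 4*0 + 1 = 1.
  i=1: a_1=3, p_1 = 3*4 + 1 = 13, q_1 = 3*1 + 0 = 3.
  i=2: a_2=3, p_2 = 3*13 + 4 = 43, q_2 = 3*3 + 1 = 10.

4/1, 13/3, 43/10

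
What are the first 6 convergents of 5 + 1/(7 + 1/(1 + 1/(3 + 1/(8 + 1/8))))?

Using the convergent recurrence p_i = a_i*p_{i-1} + p_{i-2}, q_i = a_i*q_{i-1} + q_{i-2} with p_{-2}=0, p_{-1}=1, q_{-2}=1, q_{-1}=0:
  i=0: a_0=5, p_0 = 5*1 + 0 = 5, q_0 = 5*0 + 1 = 1.
  i=1: a_1=7, p_1 = 7*5 + 1 = 36, q_1 = 7*1 + 0 = 7.
  i=2: a_2=1, p_2 = 1*36 + 5 = 41, q_2 = 1*7 + 1 = 8.
  i=3: a_3=3, p_3 = 3*41 + 36 = 159, q_3 = 3*8 + 7 = 31.
  i=4: a_4=8, p_4 = 8*159 + 41 = 1313, q_4 = 8*31 + 8 = 256.
  i=5: a_5=8, p_5 = 8*1313 + 159 = 10663, q_5 = 8*256 + 31 = 2079.

5/1, 36/7, 41/8, 159/31, 1313/256, 10663/2079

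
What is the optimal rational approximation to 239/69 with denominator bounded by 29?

Expand x = 239/69 as a continued fraction with the Euclidean algorithm:
  239 = 3*69 + 32, so a_0 = 3.
  69 = 2*32 + 5, so a_1 = 2.
  32 = 6*5 + 2, so a_2 = 6.
  5 = 2*2 + 1, so a_3 = 2.
  2 = 2*1 + 0, so a_4 = 2.
so x = [3; 2, 6, 2, 2].
Convergents (p_i = a_i*p_{i-1} + p_{i-2}, q_i = a_i*q_{i-1} + q_{i-2} with p_{-2}=0, p_{-1}=1, q_{-2}=1, q_{-1}=0), until the denominator exceeds 29:
  i=0: a_0=3, p_0 = 3*1 + 0 = 3, q_0 = 3*0 + 1 = 1.
  i=1: a_1=2, p_1 = 2*3 + 1 = 7, q_1 = 2*1 + 0 = 2.
  i=2: a_2=6, p_2 = 6*7 + 3 = 45, q_2 = 6*2 + 1 = 13.
  i=3: a_3=2, p_3 = 2*45 + 7 = 97, q_3 = 2*13 + 2 = 28.
  i=4: a_4=2, p_4 = 2*97 + 45 = 239, q_4 = 2*28 + 13 = 69.
q_4 = 69 > 29, so the last convergent with denominator <= 29 is p_3/q_3 = 97/28.
The closest fraction with denominator <= 29 is either p_3/q_3 or the intermediate fraction (k*p_3 + p_2)/(k*q_3 + q_2) with the largest k >= 1 whose denominator stays <= 29; these approach x as k grows, and every other convergent or intermediate fraction in range is farther away.
Largest k: floor((29 - q_2)/q_3) = floor((29 - 13)/28) = 0.
Since k = 0, no intermediate fraction beyond p_3/q_3 has denominator <= 29, so the convergent 97/28 is the closest (its error is |239*28 - 97*69|/(69*28) = 1/1932).

97/28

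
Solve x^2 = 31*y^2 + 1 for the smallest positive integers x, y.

First expand sqrt(31) as a continued fraction. With x_i = (sqrt(31) + m_i)/d_i and (m_0, d_0) = (0, 1): a_0 = floor(sqrt(31)) = 5, since 5^2 = 25 <= 31 < 36 = 6^2.
Iterate m_{i+1} = d_i*a_i - m_i, d_{i+1} = (31 - m_{i+1}^2)/d_i, a_{i+1} = floor((a_0 + m_{i+1})/d_{i+1}):
  m_1 = 1*5 - 0 = 5, d_1 = (31 - 5^2)/1 = 6/1 = 6, a_1 = floor((5 + 5)/6) = 1.
  m_2 = 6*1 - 5 = 1, d_2 = (31 - 1^2)/6 = 30/6 = 5, a_2 = floor((5 + 1)/5) = 1.
  m_3 = 5*1 - 1 = 4, d_3 = (31 - 4^2)/5 = 15/5 = 3, a_3 = floor((5 + 4)/3) = 3.
  m_4 = 3*3 - 4 = 5, d_4 = (31 - 5^2)/3 = 6/3 = 2, a_4 = floor((5 + 5)/2) = 5.
  m_5 = 2*5 - 5 = 5, d_5 = (31 - 5^2)/2 = 6/2 = 3, a_5 = floor((5 + 5)/3) = 3.
  m_6 = 3*3 - 5 = 4, d_6 = (31 - 4^2)/3 = 15/3 = 5, a_6 = floor((5 + 4)/5) = 1.
  m_7 = 5*1 - 4 = 1, d_7 = (31 - 1^2)/5 = 30/5 = 6, a_7 = floor((5 + 1)/6) = 1.
  m_8 = 6*1 - 1 = 5, d_8 = (31 - 5^2)/6 = 6/6 = 1, a_8 = floor((5 + 5)/1) = 10.
  m_9 = 1*10 - 5 = 5, d_9 = (31 - 5^2)/1 = 6/1 = 6: (m_9, d_9) = (m_1, d_1) = (5, 6), so from here the quotients repeat a_1, ..., a_8; the period length is 8.
So sqrt(31) = [5; (1, 1, 3, 5, 3, 1, 1, 10)] with period length k = 8.
k is even, so the fundamental solution of x^2 - 31y^2 = 1 is (p_{k-1}, q_{k-1}) = (p_7, q_7); compute convergents through index 7.
Convergents (p_i = a_i*p_{i-1} + p_{i-2}, q_i = a_i*q_{i-1} + q_{i-2} with p_{-2}=0, p_{-1}=1, q_{-2}=1, q_{-1}=0):
  i=0: a_0=5, p_0 = 5*1 + 0 = 5, q_0 = 5*0 + 1 = 1.
  i=1: a_1=1, p_1 = 1*5 + 1 = 6, q_1 = 1*1 + 0 = 1.
  i=2: a_2=1, p_2 = 1*6 + 5 = 11, q_2 = 1*1 + 1 = 2.
  i=3: a_3=3, p_3 = 3*11 + 6 = 39, q_3 = 3*2 + 1 = 7.
  i=4: a_4=5, p_4 = 5*39 + 11 = 206, q_4 = 5*7 + 2 = 37.
  i=5: a_5=3, p_5 = 3*206 + 39 = 657, q_5 = 3*37 + 7 = 118.
  i=6: a_6=1, p_6 = 1*657 + 206 = 863, q_6 = 1*118 + 37 = 155.
  i=7: a_7=1, p_7 = 1*863 + 657 = 1520, q_7 = 1*155 + 118 = 273.
Check: 1520^2 - 31*273^2 = 2310400 - 2310399 = 1, so (x, y) = (1520, 273) solves the equation, and by the theorem it is the least positive solution.

(x, y) = (1520, 273)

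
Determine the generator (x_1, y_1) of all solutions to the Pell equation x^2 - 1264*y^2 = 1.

First expand sqrt(1264) as a continued fraction. With x_i = (sqrt(1264) + m_i)/d_i and (m_0, d_0) = (0, 1): a_0 = floor(sqrt(1264)) = 35, since 35^2 = 1225 <= 1264 < 1296 = 36^2.
Iterate m_{i+1} = d_i*a_i - m_i, d_{i+1} = (1264 - m_{i+1}^2)/d_i, a_{i+1} = floor((a_0 + m_{i+1})/d_{i+1}):
  m_1 = 1*35 - 0 = 35, d_1 = (1264 - 35^2)/1 = 39/1 = 39, a_1 = floor((35 + 35)/39) = 1.
  m_2 = 39*1 - 35 = 4, d_2 = (1264 - 4^2)/39 = 1248/39 = 32, a_2 = floor((35 + 4)/32) = 1.
  m_3 = 32*1 - 4 = 28, d_3 = (1264 - 28^2)/32 = 480/32 = 15, a_3 = floor((35 + 28)/15) = 4.
  m_4 = 15*4 - 28 = 32, d_4 = (1264 - 32^2)/15 = 240/15 = 16, a_4 = floor((35 + 32)/16) = 4.
  m_5 = 16*4 - 32 = 32, d_5 = (1264 - 32^2)/16 = 240/16 = 15, a_5 = floor((35 + 32)/15) = 4.
  m_6 = 15*4 - 32 = 28, d_6 = (1264 - 28^2)/15 = 480/15 = 32, a_6 = floor((35 + 28)/32) = 1.
  m_7 = 32*1 - 28 = 4, d_7 = (1264 - 4^2)/32 = 1248/32 = 39, a_7 = floor((35 + 4)/39) = 1.
  m_8 = 39*1 - 4 = 35, d_8 = (1264 - 35^2)/39 = 39/39 = 1, a_8 = floor((35 + 35)/1) = 70.
  m_9 = 1*70 - 35 = 35, d_9 = (1264 - 35^2)/1 = 39/1 = 39: (m_9, d_9) = (m_1, d_1) = (35, 39), so from here the quotients repeat a_1, ..., a_8; the period length is 8.
So sqrt(1264) = [35; (1, 1, 4, 4, 4, 1, 1, 70)] with period length k = 8.
k is even, so the fundamental solution of x^2 - 1264y^2 = 1 is (p_{k-1}, q_{k-1}) = (p_7, q_7); compute convergents through index 7.
Convergents (p_i = a_i*p_{i-1} + p_{i-2}, q_i = a_i*q_{i-1} + q_{i-2} with p_{-2}=0, p_{-1}=1, q_{-2}=1, q_{-1}=0):
  i=0: a_0=35, p_0 = 35*1 + 0 = 35, q_0 = 35*0 + 1 = 1.
  i=1: a_1=1, p_1 = 1*35 + 1 = 36, q_1 = 1*1 + 0 = 1.
  i=2: a_2=1, p_2 = 1*36 + 35 = 71, q_2 = 1*1 + 1 = 2.
  i=3: a_3=4, p_3 = 4*71 + 36 = 320, q_3 = 4*2 + 1 = 9.
  i=4: a_4=4, p_4 = 4*320 + 71 = 1351, q_4 = 4*9 + 2 = 38.
  i=5: a_5=4, p_5 = 4*1351 + 320 = 5724, q_5 = 4*38 + 9 = 161.
  i=6: a_6=1, p_6 = 1*5724 + 1351 = 7075, q_6 = 1*161 + 38 = 199.
  i=7: a_7=1, p_7 = 1*7075 + 5724 = 12799, q_7 = 1*199 + 161 = 360.
Check: 12799^2 - 1264*360^2 = 163814401 - 163814400 = 1, so (x, y) = (12799, 360) solves the equation, and by the theorem it is the least positive solution.

(x, y) = (12799, 360)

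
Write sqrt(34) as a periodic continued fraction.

[5; (1, 4, 1, 10)]

Write x_i = (sqrt(34) + m_i)/d_i with (m_0, d_0) = (0, 1). a_0 = floor(sqrt(34)) = 5, since 5^2 = 25 <= 34 < 36 = 6^2.
Iterate m_{i+1} = d_i*a_i - m_i, d_{i+1} = (34 - m_{i+1}^2)/d_i, a_{i+1} = floor((a_0 + m_{i+1})/d_{i+1}):
  m_1 = 1*5 - 0 = 5, d_1 = (34 - 5^2)/1 = 9/1 = 9, a_1 = floor((5 + 5)/9) = 1.
  m_2 = 9*1 - 5 = 4, d_2 = (34 - 4^2)/9 = 18/9 = 2, a_2 = floor((5 + 4)/2) = 4.
  m_3 = 2*4 - 4 = 4, d_3 = (34 - 4^2)/2 = 18/2 = 9, a_3 = floor((5 + 4)/9) = 1.
  m_4 = 9*1 - 4 = 5, d_4 = (34 - 5^2)/9 = 9/9 = 1, a_4 = floor((5 + 5)/1) = 10.
  m_5 = 1*10 - 5 = 5, d_5 = (34 - 5^2)/1 = 9/1 = 9: (m_5, d_5) = (m_1, d_1) = (5, 9), so from here the quotients repeat a_1, ..., a_4; the period length is 4.
Hence the expansion of sqrt(34) is a_0 = 5 followed by the repeating block 1, 4, 1, 10 (period 4).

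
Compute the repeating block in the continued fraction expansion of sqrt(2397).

[48; (1, 23, 2, 23, 1, 96)]

Write x_i = (sqrt(2397) + m_i)/d_i with (m_0, d_0) = (0, 1). a_0 = floor(sqrt(2397)) = 48, since 48^2 = 2304 <= 2397 < 2401 = 49^2.
Iterate m_{i+1} = d_i*a_i - m_i, d_{i+1} = (2397 - m_{i+1}^2)/d_i, a_{i+1} = floor((a_0 + m_{i+1})/d_{i+1}):
  m_1 = 1*48 - 0 = 48, d_1 = (2397 - 48^2)/1 = 93/1 = 93, a_1 = floor((48 + 48)/93) = 1.
  m_2 = 93*1 - 48 = 45, d_2 = (2397 - 45^2)/93 = 372/93 = 4, a_2 = floor((48 + 45)/4) = 23.
  m_3 = 4*23 - 45 = 47, d_3 = (2397 - 47^2)/4 = 188/4 = 47, a_3 = floor((48 + 47)/47) = 2.
  m_4 = 47*2 - 47 = 47, d_4 = (2397 - 47^2)/47 = 188/47 = 4, a_4 = floor((48 + 47)/4) = 23.
  m_5 = 4*23 - 47 = 45, d_5 = (2397 - 45^2)/4 = 372/4 = 93, a_5 = floor((48 + 45)/93) = 1.
  m_6 = 93*1 - 45 = 48, d_6 = (2397 - 48^2)/93 = 93/93 = 1, a_6 = floor((48 + 48)/1) = 96.
  m_7 = 1*96 - 48 = 48, d_7 = (2397 - 48^2)/1 = 93/1 = 93: (m_7, d_7) = (m_1, d_1) = (48, 93), so from here the quotients repeat a_1, ..., a_6; the period length is 6.
Hence the expansion of sqrt(2397) is a_0 = 48 followed by the repeating block 1, 23, 2, 23, 1, 96 (period 6).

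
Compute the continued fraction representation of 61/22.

[2; 1, 3, 2, 2]

Run the Euclidean algorithm on 61 and 22; the successive quotients are the partial quotients a_0, a_1, ... (each step inverts the fractional part left over by the previous one):
  61 = 2*22 + 17, so a_0 = 2.
  22 = 1*17 + 5, so a_1 = 1.
  17 = 3*5 + 2, so a_2 = 3.
  5 = 2*2 + 1, so a_3 = 2.
  2 = 2*1 + 0, so a_4 = 2.
The remainder reaches 0 after 5 divisions, so the expansion has 5 partial quotients, read off in order.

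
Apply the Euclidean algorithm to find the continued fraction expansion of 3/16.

Run the Euclidean algorithm on 3 and 16; the successive quotients are the partial quotients a_0, a_1, ... (each step inverts the fractional part left over by the previous one):
  3 = 0*16 + 3, so a_0 = 0.
  16 = 5*3 + 1, so a_1 = 5.
  3 = 3*1 + 0, so a_2 = 3.
The remainder reaches 0 after 3 divisions, so the expansion has 3 partial quotients, read off in order.

[0; 5, 3]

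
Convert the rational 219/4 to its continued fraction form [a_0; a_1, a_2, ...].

[54; 1, 3]

Run the Euclidean algorithm on 219 and 4; the successive quotients are the partial quotients a_0, a_1, ... (each step inverts the fractional part left over by the previous one):
  219 = 54*4 + 3, so a_0 = 54.
  4 = 1*3 + 1, so a_1 = 1.
  3 = 3*1 + 0, so a_2 = 3.
The remainder reaches 0 after 3 divisions, so the expansion has 3 partial quotients, read off in order.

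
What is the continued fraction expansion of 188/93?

Run the Euclidean algorithm on 188 and 93; the successive quotients are the partial quotients a_0, a_1, ... (each step inverts the fractional part left over by the previous one):
  188 = 2*93 + 2, so a_0 = 2.
  93 = 46*2 + 1, so a_1 = 46.
  2 = 2*1 + 0, so a_2 = 2.
The remainder reaches 0 after 3 divisions, so the expansion has 3 partial quotients, read off in order.

[2; 46, 2]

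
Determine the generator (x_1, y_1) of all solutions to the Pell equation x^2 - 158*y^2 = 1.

(x, y) = (7743, 616)

First expand sqrt(158) as a continued fraction. With x_i = (sqrt(158) + m_i)/d_i and (m_0, d_0) = (0, 1): a_0 = floor(sqrt(158)) = 12, since 12^2 = 144 <= 158 < 169 = 13^2.
Iterate m_{i+1} = d_i*a_i - m_i, d_{i+1} = (158 - m_{i+1}^2)/d_i, a_{i+1} = floor((a_0 + m_{i+1})/d_{i+1}):
  m_1 = 1*12 - 0 = 12, d_1 = (158 - 12^2)/1 = 14/1 = 14, a_1 = floor((12 + 12)/14) = 1.
  m_2 = 14*1 - 12 = 2, d_2 = (158 - 2^2)/14 = 154/14 = 11, a_2 = floor((12 + 2)/11) = 1.
  m_3 = 11*1 - 2 = 9, d_3 = (158 - 9^2)/11 = 77/11 = 7, a_3 = floor((12 + 9)/7) = 3.
  m_4 = 7*3 - 9 = 12, d_4 = (158 - 12^2)/7 = 14/7 = 2, a_4 = floor((12 + 12)/2) = 12.
  m_5 = 2*12 - 12 = 12, d_5 = (158 - 12^2)/2 = 14/2 = 7, a_5 = floor((12 + 12)/7) = 3.
  m_6 = 7*3 - 12 = 9, d_6 = (158 - 9^2)/7 = 77/7 = 11, a_6 = floor((12 + 9)/11) = 1.
  m_7 = 11*1 - 9 = 2, d_7 = (158 - 2^2)/11 = 154/11 = 14, a_7 = floor((12 + 2)/14) = 1.
  m_8 = 14*1 - 2 = 12, d_8 = (158 - 12^2)/14 = 14/14 = 1, a_8 = floor((12 + 12)/1) = 24.
  m_9 = 1*24 - 12 = 12, d_9 = (158 - 12^2)/1 = 14/1 = 14: (m_9, d_9) = (m_1, d_1) = (12, 14), so from here the quotients repeat a_1, ..., a_8; the period length is 8.
So sqrt(158) = [12; (1, 1, 3, 12, 3, 1, 1, 24)] with period length k = 8.
k is even, so the fundamental solution of x^2 - 158y^2 = 1 is (p_{k-1}, q_{k-1}) = (p_7, q_7); compute convergents through index 7.
Convergents (p_i = a_i*p_{i-1} + p_{i-2}, q_i = a_i*q_{i-1} + q_{i-2} with p_{-2}=0, p_{-1}=1, q_{-2}=1, q_{-1}=0):
  i=0: a_0=12, p_0 = 12*1 + 0 = 12, q_0 = 12*0 + 1 = 1.
  i=1: a_1=1, p_1 = 1*12 + 1 = 13, q_1 = 1*1 + 0 = 1.
  i=2: a_2=1, p_2 = 1*13 + 12 = 25, q_2 = 1*1 + 1 = 2.
  i=3: a_3=3, p_3 = 3*25 + 13 = 88, q_3 = 3*2 + 1 = 7.
  i=4: a_4=12, p_4 = 12*88 + 25 = 1081, q_4 = 12*7 + 2 = 86.
  i=5: a_5=3, p_5 = 3*1081 + 88 = 3331, q_5 = 3*86 + 7 = 265.
  i=6: a_6=1, p_6 = 1*3331 + 1081 = 4412, q_6 = 1*265 + 86 = 351.
  i=7: a_7=1, p_7 = 1*4412 + 3331 = 7743, q_7 = 1*351 + 265 = 616.
Check: 7743^2 - 158*616^2 = 59954049 - 59954048 = 1, so (x, y) = (7743, 616) solves the equation, and by the theorem it is the least positive solution.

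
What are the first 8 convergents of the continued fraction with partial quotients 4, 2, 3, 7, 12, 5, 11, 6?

Using the convergent recurrence p_i = a_i*p_{i-1} + p_{i-2}, q_i = a_i*q_{i-1} + q_{i-2} with p_{-2}=0, p_{-1}=1, q_{-2}=1, q_{-1}=0:
  i=0: a_0=4, p_0 = 4*1 + 0 = 4, q_0 = 4*0 + 1 = 1.
  i=1: a_1=2, p_1 = 2*4 + 1 = 9, q_1 = 2*1 + 0 = 2.
  i=2: a_2=3, p_2 = 3*9 + 4 = 31, q_2 = 3*2 + 1 = 7.
  i=3: a_3=7, p_3 = 7*31 + 9 = 226, q_3 = 7*7 + 2 = 51.
  i=4: a_4=12, p_4 = 12*226 + 31 = 2743, q_4 = 12*51 + 7 = 619.
  i=5: a_5=5, p_5 = 5*2743 + 226 = 13941, q_5 = 5*619 + 51 = 3146.
  i=6: a_6=11, p_6 = 11*13941 + 2743 = 156094, q_6 = 11*3146 + 619 = 35225.
  i=7: a_7=6, p_7 = 6*156094 + 13941 = 950505, q_7 = 6*35225 + 3146 = 214496.

4/1, 9/2, 31/7, 226/51, 2743/619, 13941/3146, 156094/35225, 950505/214496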